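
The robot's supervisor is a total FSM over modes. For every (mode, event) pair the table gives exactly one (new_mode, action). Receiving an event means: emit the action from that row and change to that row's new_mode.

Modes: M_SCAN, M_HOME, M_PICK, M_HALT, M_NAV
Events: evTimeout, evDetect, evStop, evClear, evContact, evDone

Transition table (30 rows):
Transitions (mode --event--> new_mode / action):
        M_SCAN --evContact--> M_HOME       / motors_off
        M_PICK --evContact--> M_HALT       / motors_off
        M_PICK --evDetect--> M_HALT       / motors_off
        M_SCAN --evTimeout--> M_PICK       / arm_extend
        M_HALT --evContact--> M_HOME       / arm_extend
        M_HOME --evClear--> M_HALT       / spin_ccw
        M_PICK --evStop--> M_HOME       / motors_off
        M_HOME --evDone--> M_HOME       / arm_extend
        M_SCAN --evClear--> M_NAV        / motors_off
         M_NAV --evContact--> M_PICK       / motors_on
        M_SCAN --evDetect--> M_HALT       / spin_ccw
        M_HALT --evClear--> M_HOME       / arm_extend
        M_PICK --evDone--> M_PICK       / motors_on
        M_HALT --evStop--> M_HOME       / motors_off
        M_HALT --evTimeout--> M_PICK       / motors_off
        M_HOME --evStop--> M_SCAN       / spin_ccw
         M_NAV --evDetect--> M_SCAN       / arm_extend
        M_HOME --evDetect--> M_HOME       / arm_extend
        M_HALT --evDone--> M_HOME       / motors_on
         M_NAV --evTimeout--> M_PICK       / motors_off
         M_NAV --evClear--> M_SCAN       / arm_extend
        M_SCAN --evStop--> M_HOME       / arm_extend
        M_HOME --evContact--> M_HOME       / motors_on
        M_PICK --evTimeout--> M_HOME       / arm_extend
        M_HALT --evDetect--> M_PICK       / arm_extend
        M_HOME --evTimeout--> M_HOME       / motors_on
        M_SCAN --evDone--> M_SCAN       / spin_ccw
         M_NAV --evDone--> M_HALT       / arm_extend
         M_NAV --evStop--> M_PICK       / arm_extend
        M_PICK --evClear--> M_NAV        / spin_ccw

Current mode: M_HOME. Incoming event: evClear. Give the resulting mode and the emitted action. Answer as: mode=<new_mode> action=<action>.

current mode = M_HOME; filter table to that mode:
  (M_HOME, evClear) → (M_HALT, spin_ccw)  ← event matches
  (M_HOME, evDone) → (M_HOME, arm_extend)
  (M_HOME, evStop) → (M_SCAN, spin_ccw)
  (M_HOME, evDetect) → (M_HOME, arm_extend)
  (M_HOME, evContact) → (M_HOME, motors_on)
  (M_HOME, evTimeout) → (M_HOME, motors_on)
event = evClear selects (M_HALT, spin_ccw)

mode=M_HALT action=spin_ccw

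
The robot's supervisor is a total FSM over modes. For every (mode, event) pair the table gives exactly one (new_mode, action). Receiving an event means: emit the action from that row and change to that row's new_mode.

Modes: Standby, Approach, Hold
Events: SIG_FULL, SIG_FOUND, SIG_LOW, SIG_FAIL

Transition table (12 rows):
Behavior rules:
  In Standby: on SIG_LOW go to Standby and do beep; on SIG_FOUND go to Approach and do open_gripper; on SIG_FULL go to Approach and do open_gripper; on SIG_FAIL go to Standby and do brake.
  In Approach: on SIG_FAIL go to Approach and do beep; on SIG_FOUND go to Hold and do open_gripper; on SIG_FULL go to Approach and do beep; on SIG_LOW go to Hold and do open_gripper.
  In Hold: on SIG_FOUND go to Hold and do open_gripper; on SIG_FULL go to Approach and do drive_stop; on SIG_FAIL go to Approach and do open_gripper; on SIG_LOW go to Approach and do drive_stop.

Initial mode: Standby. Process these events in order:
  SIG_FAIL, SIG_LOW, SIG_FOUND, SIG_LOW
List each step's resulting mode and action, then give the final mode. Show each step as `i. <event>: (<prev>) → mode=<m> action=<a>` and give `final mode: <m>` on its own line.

final mode: Hold

1. SIG_FAIL: (Standby) → mode=Standby action=brake
2. SIG_LOW: (Standby) → mode=Standby action=beep
3. SIG_FOUND: (Standby) → mode=Approach action=open_gripper
4. SIG_LOW: (Approach) → mode=Hold action=open_gripper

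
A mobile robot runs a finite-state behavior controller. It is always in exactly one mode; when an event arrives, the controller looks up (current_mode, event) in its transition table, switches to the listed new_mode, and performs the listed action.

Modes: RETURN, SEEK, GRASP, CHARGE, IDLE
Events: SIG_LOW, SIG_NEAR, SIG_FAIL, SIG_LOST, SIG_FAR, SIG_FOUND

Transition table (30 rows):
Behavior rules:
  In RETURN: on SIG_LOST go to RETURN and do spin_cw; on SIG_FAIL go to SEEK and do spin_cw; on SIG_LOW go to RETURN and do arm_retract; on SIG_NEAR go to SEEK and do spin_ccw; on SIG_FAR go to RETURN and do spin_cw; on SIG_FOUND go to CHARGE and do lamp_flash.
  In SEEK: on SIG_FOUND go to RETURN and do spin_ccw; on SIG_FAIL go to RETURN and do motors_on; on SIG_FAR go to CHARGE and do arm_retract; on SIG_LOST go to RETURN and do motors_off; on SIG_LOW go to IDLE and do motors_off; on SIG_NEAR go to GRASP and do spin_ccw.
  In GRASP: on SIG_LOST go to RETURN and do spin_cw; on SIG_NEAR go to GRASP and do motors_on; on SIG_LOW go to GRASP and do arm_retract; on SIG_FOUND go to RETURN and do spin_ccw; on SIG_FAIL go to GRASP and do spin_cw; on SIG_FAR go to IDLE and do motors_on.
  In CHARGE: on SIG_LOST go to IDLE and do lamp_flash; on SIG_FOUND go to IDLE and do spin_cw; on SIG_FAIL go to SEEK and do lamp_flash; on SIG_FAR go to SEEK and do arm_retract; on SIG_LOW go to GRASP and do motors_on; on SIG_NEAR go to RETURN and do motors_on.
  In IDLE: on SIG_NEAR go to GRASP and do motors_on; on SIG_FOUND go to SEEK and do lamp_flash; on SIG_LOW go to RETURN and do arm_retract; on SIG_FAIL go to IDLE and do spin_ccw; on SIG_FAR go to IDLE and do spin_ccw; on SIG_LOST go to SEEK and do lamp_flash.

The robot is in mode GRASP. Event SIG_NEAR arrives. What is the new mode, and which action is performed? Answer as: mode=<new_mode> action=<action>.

current mode = GRASP; filter table to that mode:
  (GRASP, SIG_LOST) → (RETURN, spin_cw)
  (GRASP, SIG_NEAR) → (GRASP, motors_on)  ← event matches
  (GRASP, SIG_LOW) → (GRASP, arm_retract)
  (GRASP, SIG_FOUND) → (RETURN, spin_ccw)
  (GRASP, SIG_FAIL) → (GRASP, spin_cw)
  (GRASP, SIG_FAR) → (IDLE, motors_on)
event = SIG_NEAR selects (GRASP, motors_on)

mode=GRASP action=motors_on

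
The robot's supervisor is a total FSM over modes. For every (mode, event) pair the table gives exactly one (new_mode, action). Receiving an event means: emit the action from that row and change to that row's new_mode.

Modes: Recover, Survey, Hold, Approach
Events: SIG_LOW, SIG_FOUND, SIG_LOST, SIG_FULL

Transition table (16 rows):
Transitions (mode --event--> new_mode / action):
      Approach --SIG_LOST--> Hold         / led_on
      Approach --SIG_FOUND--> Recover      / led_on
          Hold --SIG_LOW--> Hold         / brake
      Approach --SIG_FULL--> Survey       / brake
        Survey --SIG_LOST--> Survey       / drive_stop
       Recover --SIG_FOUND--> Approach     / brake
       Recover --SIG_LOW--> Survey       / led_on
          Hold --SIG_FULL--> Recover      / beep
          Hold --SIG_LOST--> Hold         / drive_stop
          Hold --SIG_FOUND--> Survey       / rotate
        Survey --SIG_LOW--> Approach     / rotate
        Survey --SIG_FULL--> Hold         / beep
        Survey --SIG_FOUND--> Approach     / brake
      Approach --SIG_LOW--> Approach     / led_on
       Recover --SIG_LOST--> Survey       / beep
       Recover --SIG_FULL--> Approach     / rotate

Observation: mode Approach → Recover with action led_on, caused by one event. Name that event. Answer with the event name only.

SIG_FOUND

try SIG_LOW: (Approach, SIG_LOW) → (Approach, led_on)
try SIG_FOUND: (Approach, SIG_FOUND) → (Recover, led_on)  ← matches
try SIG_LOST: (Approach, SIG_LOST) → (Hold, led_on)
try SIG_FULL: (Approach, SIG_FULL) → (Survey, brake)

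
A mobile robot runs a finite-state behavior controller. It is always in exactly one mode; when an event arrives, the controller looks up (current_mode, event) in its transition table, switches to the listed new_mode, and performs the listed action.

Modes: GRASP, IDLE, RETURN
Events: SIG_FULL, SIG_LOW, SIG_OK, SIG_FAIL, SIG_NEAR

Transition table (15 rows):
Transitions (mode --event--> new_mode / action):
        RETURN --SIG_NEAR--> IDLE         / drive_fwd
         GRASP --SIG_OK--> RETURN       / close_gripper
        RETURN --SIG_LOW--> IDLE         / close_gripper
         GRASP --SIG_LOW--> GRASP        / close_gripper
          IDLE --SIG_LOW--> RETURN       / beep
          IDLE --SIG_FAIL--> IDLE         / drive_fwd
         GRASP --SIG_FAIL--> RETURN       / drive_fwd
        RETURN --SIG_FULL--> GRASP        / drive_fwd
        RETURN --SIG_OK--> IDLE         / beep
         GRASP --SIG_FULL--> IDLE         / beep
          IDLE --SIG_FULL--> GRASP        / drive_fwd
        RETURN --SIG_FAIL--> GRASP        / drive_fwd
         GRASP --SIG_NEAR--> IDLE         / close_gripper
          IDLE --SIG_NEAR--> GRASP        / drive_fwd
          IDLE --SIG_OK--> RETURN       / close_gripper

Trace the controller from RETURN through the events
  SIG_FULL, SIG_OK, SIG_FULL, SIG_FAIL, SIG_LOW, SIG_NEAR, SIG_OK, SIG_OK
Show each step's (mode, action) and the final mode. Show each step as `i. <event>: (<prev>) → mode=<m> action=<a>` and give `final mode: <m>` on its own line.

1. SIG_FULL: (RETURN) → mode=GRASP action=drive_fwd
2. SIG_OK: (GRASP) → mode=RETURN action=close_gripper
3. SIG_FULL: (RETURN) → mode=GRASP action=drive_fwd
4. SIG_FAIL: (GRASP) → mode=RETURN action=drive_fwd
5. SIG_LOW: (RETURN) → mode=IDLE action=close_gripper
6. SIG_NEAR: (IDLE) → mode=GRASP action=drive_fwd
7. SIG_OK: (GRASP) → mode=RETURN action=close_gripper
8. SIG_OK: (RETURN) → mode=IDLE action=beep

final mode: IDLE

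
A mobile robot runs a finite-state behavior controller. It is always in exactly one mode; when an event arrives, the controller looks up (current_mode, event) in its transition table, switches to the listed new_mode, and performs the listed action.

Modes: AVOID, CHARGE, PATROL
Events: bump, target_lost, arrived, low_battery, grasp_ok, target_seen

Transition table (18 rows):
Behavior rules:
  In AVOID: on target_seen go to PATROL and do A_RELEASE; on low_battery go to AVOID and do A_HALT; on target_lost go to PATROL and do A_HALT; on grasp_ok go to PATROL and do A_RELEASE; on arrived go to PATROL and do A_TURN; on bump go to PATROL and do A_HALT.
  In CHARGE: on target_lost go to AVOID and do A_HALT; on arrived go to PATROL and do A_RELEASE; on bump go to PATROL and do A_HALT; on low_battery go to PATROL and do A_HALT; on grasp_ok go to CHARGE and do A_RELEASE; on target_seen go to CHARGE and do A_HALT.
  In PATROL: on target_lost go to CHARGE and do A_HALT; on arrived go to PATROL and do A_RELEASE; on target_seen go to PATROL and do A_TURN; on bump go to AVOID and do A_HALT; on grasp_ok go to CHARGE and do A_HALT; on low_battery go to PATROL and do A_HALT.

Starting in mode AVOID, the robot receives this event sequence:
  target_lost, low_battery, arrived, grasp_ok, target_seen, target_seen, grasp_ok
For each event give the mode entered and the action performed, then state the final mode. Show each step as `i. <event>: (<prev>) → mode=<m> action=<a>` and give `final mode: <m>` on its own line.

final mode: CHARGE

1. target_lost: (AVOID) → mode=PATROL action=A_HALT
2. low_battery: (PATROL) → mode=PATROL action=A_HALT
3. arrived: (PATROL) → mode=PATROL action=A_RELEASE
4. grasp_ok: (PATROL) → mode=CHARGE action=A_HALT
5. target_seen: (CHARGE) → mode=CHARGE action=A_HALT
6. target_seen: (CHARGE) → mode=CHARGE action=A_HALT
7. grasp_ok: (CHARGE) → mode=CHARGE action=A_RELEASE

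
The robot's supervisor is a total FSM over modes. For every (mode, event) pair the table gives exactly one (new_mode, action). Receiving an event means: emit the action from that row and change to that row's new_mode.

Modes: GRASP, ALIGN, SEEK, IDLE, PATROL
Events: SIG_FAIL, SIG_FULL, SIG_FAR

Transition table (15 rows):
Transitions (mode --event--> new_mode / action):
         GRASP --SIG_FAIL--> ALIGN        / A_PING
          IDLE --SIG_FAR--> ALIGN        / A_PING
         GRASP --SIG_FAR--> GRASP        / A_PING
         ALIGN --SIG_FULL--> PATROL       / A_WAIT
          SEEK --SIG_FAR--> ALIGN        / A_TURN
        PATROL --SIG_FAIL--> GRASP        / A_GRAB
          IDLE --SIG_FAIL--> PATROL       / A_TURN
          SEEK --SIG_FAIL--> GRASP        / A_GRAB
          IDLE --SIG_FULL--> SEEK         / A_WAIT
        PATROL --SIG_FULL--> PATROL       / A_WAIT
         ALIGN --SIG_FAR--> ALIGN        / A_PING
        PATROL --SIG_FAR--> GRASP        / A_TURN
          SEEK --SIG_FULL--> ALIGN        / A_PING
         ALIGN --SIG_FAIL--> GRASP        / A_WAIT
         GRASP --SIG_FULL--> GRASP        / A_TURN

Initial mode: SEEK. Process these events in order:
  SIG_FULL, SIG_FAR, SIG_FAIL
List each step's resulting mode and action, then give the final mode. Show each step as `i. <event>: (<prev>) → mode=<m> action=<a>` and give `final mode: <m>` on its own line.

final mode: GRASP

1. SIG_FULL: (SEEK) → mode=ALIGN action=A_PING
2. SIG_FAR: (ALIGN) → mode=ALIGN action=A_PING
3. SIG_FAIL: (ALIGN) → mode=GRASP action=A_WAIT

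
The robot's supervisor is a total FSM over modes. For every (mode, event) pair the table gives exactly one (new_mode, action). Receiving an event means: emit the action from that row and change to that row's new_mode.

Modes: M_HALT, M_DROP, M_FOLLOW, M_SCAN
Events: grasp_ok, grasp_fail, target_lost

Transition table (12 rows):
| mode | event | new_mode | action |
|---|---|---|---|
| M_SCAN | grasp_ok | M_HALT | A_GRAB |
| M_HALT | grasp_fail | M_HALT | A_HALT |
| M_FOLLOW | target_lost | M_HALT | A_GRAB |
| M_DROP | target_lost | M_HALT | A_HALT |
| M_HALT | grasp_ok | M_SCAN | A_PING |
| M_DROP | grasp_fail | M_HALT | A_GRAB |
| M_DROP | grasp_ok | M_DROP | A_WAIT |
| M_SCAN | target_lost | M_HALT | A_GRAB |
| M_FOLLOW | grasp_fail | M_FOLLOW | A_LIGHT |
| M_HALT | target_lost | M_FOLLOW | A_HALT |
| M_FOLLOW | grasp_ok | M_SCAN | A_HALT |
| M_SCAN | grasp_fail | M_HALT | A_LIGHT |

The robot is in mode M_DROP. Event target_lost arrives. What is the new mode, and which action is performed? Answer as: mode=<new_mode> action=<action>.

mode=M_HALT action=A_HALT

current mode = M_DROP; filter table to that mode:
  (M_DROP, target_lost) → (M_HALT, A_HALT)  ← event matches
  (M_DROP, grasp_fail) → (M_HALT, A_GRAB)
  (M_DROP, grasp_ok) → (M_DROP, A_WAIT)
event = target_lost selects (M_HALT, A_HALT)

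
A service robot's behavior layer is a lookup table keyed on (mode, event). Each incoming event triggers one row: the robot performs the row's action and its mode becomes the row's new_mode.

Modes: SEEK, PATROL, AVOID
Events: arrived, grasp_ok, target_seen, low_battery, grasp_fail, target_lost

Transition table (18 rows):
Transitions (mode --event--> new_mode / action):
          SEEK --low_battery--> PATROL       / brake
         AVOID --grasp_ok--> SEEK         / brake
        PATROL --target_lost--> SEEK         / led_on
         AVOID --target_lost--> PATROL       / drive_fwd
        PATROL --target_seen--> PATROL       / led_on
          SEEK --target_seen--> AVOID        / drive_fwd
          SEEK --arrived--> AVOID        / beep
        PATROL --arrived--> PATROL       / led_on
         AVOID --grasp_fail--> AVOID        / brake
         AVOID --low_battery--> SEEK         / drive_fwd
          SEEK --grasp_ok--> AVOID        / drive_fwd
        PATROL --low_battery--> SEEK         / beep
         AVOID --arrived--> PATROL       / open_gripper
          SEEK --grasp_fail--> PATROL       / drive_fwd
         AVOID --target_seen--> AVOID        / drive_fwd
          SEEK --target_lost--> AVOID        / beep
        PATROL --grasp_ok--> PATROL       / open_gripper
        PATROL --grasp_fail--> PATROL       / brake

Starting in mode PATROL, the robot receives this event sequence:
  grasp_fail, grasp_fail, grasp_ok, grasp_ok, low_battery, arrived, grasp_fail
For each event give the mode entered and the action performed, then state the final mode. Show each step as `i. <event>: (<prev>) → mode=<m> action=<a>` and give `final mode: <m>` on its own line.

1. grasp_fail: (PATROL) → mode=PATROL action=brake
2. grasp_fail: (PATROL) → mode=PATROL action=brake
3. grasp_ok: (PATROL) → mode=PATROL action=open_gripper
4. grasp_ok: (PATROL) → mode=PATROL action=open_gripper
5. low_battery: (PATROL) → mode=SEEK action=beep
6. arrived: (SEEK) → mode=AVOID action=beep
7. grasp_fail: (AVOID) → mode=AVOID action=brake

final mode: AVOID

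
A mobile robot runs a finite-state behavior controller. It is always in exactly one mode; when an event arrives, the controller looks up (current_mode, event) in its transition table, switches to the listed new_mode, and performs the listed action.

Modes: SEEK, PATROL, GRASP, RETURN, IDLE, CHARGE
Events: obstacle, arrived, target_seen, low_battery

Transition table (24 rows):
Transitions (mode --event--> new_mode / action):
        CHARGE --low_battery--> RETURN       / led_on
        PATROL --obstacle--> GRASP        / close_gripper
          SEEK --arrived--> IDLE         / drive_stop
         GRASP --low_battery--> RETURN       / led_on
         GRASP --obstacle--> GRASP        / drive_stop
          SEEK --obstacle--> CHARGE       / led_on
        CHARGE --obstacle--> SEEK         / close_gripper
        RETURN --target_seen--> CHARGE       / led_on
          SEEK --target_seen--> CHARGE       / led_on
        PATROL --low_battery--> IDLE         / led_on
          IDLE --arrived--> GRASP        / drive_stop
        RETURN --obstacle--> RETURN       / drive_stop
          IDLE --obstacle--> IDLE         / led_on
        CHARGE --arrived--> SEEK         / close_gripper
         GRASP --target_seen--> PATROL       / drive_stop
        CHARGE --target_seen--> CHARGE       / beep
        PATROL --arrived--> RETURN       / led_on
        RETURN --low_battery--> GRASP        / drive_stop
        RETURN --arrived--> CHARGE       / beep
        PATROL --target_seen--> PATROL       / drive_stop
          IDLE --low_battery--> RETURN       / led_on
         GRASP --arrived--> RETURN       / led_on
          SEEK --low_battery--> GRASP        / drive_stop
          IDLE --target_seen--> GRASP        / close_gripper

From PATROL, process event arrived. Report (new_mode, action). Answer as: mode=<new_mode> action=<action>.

current mode = PATROL; filter table to that mode:
  (PATROL, obstacle) → (GRASP, close_gripper)
  (PATROL, low_battery) → (IDLE, led_on)
  (PATROL, arrived) → (RETURN, led_on)  ← event matches
  (PATROL, target_seen) → (PATROL, drive_stop)
event = arrived selects (RETURN, led_on)

mode=RETURN action=led_on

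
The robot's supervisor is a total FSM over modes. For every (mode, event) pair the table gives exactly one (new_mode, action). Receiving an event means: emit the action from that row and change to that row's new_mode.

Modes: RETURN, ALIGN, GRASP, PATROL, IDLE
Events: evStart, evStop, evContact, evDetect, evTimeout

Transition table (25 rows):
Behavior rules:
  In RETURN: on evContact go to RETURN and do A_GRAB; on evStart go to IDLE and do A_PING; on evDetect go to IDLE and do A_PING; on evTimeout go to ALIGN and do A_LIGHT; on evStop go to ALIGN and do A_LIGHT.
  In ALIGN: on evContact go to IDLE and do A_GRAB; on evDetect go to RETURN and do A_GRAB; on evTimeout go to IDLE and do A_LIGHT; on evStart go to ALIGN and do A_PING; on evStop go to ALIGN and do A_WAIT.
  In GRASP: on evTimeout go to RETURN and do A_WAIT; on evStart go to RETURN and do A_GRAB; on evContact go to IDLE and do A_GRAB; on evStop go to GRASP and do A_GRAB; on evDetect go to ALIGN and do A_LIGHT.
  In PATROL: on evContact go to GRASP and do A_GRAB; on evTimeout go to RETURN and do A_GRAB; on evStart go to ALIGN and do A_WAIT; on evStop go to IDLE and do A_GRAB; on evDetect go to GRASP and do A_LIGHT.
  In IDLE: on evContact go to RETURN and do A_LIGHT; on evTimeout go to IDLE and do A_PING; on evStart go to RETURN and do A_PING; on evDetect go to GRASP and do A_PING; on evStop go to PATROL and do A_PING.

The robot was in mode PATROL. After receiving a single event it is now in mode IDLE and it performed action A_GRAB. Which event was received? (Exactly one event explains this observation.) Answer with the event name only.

evStop

try evStart: (PATROL, evStart) → (ALIGN, A_WAIT)
try evStop: (PATROL, evStop) → (IDLE, A_GRAB)  ← matches
try evContact: (PATROL, evContact) → (GRASP, A_GRAB)
try evDetect: (PATROL, evDetect) → (GRASP, A_LIGHT)
try evTimeout: (PATROL, evTimeout) → (RETURN, A_GRAB)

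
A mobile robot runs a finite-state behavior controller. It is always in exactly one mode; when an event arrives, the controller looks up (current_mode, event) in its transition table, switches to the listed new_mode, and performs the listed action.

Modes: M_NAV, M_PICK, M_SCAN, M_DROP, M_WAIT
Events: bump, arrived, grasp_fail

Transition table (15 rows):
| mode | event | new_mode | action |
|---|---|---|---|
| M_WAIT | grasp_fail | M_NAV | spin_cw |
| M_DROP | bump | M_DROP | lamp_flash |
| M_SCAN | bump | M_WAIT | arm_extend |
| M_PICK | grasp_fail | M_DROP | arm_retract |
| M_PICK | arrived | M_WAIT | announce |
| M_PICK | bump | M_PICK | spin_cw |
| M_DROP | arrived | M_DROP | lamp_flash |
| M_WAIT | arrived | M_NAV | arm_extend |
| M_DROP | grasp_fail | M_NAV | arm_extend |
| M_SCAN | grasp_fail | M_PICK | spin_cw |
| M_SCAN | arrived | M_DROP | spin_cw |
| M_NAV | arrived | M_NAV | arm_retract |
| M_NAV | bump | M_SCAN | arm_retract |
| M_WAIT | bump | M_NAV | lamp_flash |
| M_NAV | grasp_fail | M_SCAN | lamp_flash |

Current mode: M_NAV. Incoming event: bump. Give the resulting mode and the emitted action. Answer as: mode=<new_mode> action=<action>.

mode=M_SCAN action=arm_retract

current mode = M_NAV; filter table to that mode:
  (M_NAV, arrived) → (M_NAV, arm_retract)
  (M_NAV, bump) → (M_SCAN, arm_retract)  ← event matches
  (M_NAV, grasp_fail) → (M_SCAN, lamp_flash)
event = bump selects (M_SCAN, arm_retract)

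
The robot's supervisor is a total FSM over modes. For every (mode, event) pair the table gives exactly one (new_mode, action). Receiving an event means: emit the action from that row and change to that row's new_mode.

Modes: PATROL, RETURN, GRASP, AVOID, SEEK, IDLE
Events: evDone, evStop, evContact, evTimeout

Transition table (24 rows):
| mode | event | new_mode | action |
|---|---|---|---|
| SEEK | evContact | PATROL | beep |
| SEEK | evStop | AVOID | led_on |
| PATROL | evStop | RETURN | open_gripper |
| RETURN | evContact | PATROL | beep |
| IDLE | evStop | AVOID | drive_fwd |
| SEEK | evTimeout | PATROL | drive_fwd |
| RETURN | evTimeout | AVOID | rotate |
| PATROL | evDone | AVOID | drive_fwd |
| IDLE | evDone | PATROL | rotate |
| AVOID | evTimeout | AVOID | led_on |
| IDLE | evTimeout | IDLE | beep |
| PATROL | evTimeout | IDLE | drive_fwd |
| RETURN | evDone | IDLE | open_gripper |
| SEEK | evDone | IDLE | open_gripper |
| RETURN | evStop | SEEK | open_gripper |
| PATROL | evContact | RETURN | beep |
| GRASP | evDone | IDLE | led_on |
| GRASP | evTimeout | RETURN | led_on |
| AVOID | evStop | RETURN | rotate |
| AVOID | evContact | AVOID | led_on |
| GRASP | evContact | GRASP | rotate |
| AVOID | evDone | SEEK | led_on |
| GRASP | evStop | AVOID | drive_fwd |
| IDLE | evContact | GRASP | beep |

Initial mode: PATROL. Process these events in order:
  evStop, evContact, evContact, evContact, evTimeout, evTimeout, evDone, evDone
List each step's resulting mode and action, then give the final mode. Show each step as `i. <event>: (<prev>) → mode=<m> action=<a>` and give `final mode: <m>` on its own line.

1. evStop: (PATROL) → mode=RETURN action=open_gripper
2. evContact: (RETURN) → mode=PATROL action=beep
3. evContact: (PATROL) → mode=RETURN action=beep
4. evContact: (RETURN) → mode=PATROL action=beep
5. evTimeout: (PATROL) → mode=IDLE action=drive_fwd
6. evTimeout: (IDLE) → mode=IDLE action=beep
7. evDone: (IDLE) → mode=PATROL action=rotate
8. evDone: (PATROL) → mode=AVOID action=drive_fwd

final mode: AVOID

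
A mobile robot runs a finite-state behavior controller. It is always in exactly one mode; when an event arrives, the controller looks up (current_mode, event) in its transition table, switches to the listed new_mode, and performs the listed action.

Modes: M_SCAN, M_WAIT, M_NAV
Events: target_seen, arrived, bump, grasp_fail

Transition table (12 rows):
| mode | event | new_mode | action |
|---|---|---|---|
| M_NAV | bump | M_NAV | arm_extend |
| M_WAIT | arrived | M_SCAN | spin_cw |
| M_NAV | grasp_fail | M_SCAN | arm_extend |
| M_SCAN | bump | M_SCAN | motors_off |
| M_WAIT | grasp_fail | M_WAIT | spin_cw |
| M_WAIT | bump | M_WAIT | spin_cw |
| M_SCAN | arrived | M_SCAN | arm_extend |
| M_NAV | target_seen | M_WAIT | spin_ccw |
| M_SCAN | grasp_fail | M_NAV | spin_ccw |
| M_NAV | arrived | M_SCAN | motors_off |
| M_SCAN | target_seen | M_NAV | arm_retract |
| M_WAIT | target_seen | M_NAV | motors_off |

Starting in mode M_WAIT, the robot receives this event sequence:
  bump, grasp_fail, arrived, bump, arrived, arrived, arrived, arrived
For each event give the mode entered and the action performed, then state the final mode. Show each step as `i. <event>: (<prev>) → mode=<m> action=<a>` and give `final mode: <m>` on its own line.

final mode: M_SCAN

1. bump: (M_WAIT) → mode=M_WAIT action=spin_cw
2. grasp_fail: (M_WAIT) → mode=M_WAIT action=spin_cw
3. arrived: (M_WAIT) → mode=M_SCAN action=spin_cw
4. bump: (M_SCAN) → mode=M_SCAN action=motors_off
5. arrived: (M_SCAN) → mode=M_SCAN action=arm_extend
6. arrived: (M_SCAN) → mode=M_SCAN action=arm_extend
7. arrived: (M_SCAN) → mode=M_SCAN action=arm_extend
8. arrived: (M_SCAN) → mode=M_SCAN action=arm_extend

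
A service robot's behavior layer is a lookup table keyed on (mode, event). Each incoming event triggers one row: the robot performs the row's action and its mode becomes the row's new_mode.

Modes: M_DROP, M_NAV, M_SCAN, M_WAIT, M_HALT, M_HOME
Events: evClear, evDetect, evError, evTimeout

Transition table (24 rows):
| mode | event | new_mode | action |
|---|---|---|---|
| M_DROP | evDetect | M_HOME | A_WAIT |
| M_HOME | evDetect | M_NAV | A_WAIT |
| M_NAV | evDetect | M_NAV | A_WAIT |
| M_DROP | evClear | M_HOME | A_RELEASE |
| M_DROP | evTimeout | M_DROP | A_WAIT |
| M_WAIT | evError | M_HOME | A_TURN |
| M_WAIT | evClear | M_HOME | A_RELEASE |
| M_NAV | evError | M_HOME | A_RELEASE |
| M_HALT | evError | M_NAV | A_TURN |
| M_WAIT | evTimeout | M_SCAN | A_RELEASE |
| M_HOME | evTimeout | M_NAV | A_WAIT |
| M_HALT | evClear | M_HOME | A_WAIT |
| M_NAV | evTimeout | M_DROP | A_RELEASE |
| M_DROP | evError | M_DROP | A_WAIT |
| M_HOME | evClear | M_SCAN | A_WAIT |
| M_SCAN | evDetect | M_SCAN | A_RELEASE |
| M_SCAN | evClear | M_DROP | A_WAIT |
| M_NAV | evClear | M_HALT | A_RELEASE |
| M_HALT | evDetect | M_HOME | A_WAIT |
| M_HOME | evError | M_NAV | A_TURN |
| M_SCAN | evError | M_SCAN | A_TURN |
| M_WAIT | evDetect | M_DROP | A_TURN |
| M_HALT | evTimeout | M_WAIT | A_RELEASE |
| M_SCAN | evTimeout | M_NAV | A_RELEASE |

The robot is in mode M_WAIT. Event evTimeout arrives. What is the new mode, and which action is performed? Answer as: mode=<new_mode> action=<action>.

current mode = M_WAIT; filter table to that mode:
  (M_WAIT, evError) → (M_HOME, A_TURN)
  (M_WAIT, evClear) → (M_HOME, A_RELEASE)
  (M_WAIT, evTimeout) → (M_SCAN, A_RELEASE)  ← event matches
  (M_WAIT, evDetect) → (M_DROP, A_TURN)
event = evTimeout selects (M_SCAN, A_RELEASE)

mode=M_SCAN action=A_RELEASE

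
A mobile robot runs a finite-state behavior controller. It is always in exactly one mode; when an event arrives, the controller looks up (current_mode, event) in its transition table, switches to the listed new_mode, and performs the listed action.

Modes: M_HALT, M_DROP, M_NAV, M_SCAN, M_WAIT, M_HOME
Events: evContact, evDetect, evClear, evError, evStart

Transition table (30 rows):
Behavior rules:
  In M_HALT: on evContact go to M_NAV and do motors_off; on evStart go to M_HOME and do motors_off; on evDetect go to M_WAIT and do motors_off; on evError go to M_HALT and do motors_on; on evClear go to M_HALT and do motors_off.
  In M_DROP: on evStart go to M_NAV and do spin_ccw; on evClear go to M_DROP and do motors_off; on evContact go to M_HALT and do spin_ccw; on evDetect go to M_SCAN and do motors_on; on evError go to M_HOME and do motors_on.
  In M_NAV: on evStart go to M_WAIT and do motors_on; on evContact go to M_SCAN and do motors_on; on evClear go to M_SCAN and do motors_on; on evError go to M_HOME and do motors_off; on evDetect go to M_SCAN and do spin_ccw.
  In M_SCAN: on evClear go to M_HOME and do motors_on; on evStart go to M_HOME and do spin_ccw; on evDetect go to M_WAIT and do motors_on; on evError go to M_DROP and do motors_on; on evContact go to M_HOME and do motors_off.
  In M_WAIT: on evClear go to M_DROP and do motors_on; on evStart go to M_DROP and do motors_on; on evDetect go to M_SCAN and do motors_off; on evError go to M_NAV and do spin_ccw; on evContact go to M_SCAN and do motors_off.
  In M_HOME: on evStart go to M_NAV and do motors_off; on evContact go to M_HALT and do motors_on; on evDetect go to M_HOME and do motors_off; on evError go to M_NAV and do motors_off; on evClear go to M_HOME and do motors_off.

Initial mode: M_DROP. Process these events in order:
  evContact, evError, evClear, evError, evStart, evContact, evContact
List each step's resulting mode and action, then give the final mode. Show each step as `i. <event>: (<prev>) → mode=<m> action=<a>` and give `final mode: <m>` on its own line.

1. evContact: (M_DROP) → mode=M_HALT action=spin_ccw
2. evError: (M_HALT) → mode=M_HALT action=motors_on
3. evClear: (M_HALT) → mode=M_HALT action=motors_off
4. evError: (M_HALT) → mode=M_HALT action=motors_on
5. evStart: (M_HALT) → mode=M_HOME action=motors_off
6. evContact: (M_HOME) → mode=M_HALT action=motors_on
7. evContact: (M_HALT) → mode=M_NAV action=motors_off

final mode: M_NAV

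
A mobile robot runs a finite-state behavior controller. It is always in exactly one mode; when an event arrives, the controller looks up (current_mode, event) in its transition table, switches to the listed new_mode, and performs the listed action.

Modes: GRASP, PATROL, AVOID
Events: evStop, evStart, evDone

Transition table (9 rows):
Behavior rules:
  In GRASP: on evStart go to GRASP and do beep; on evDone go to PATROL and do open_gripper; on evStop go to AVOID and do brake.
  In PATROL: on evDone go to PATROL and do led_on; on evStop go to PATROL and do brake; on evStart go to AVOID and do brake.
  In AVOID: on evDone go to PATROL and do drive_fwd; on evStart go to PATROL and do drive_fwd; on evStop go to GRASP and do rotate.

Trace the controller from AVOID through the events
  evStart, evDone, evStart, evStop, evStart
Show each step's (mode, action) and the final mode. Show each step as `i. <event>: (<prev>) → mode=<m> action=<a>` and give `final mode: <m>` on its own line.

final mode: GRASP

1. evStart: (AVOID) → mode=PATROL action=drive_fwd
2. evDone: (PATROL) → mode=PATROL action=led_on
3. evStart: (PATROL) → mode=AVOID action=brake
4. evStop: (AVOID) → mode=GRASP action=rotate
5. evStart: (GRASP) → mode=GRASP action=beep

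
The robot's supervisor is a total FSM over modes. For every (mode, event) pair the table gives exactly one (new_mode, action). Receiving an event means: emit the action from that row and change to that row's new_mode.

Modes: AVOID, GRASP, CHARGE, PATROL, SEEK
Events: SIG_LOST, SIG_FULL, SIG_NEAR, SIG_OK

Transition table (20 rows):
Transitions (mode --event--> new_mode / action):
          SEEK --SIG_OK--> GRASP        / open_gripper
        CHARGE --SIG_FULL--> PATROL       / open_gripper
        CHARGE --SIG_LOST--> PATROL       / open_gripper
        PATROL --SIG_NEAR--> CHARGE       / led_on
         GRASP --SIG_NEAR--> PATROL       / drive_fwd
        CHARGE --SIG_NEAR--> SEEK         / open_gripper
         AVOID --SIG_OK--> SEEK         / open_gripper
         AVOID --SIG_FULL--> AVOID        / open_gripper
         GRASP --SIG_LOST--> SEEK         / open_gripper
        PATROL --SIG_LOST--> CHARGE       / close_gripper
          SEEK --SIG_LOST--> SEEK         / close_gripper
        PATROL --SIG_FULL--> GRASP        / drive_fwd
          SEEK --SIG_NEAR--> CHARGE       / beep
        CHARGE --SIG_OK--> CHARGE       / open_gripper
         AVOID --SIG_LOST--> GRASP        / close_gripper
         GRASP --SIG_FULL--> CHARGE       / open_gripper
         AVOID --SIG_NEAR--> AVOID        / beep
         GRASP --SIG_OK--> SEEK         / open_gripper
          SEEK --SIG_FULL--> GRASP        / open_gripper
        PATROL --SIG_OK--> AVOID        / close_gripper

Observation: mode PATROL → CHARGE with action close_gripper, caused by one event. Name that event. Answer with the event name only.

try SIG_LOST: (PATROL, SIG_LOST) → (CHARGE, close_gripper)  ← matches
try SIG_FULL: (PATROL, SIG_FULL) → (GRASP, drive_fwd)
try SIG_NEAR: (PATROL, SIG_NEAR) → (CHARGE, led_on)
try SIG_OK: (PATROL, SIG_OK) → (AVOID, close_gripper)

SIG_LOST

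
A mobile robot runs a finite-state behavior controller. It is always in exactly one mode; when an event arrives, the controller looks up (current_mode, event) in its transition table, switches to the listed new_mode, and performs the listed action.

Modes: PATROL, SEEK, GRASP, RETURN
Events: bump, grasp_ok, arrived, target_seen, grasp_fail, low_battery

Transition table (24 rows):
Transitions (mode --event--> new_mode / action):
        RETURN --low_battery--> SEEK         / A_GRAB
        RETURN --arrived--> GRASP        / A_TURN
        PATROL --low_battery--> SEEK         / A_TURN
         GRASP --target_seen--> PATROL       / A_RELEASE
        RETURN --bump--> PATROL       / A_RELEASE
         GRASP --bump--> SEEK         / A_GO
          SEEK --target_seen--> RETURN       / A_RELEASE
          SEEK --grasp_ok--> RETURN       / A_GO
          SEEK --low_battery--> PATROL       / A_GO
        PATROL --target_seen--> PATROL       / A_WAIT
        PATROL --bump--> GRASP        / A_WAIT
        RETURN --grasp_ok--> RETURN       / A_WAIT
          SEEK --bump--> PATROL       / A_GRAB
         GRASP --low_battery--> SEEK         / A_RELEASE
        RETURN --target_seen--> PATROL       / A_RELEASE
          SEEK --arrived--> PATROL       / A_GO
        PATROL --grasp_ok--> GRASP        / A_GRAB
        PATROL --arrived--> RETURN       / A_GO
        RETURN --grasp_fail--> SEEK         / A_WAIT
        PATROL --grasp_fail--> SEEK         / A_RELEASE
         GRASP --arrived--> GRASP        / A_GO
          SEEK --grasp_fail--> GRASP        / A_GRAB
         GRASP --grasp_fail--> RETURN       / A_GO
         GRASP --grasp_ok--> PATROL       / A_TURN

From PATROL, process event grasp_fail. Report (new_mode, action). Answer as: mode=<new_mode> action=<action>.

current mode = PATROL; filter table to that mode:
  (PATROL, low_battery) → (SEEK, A_TURN)
  (PATROL, target_seen) → (PATROL, A_WAIT)
  (PATROL, bump) → (GRASP, A_WAIT)
  (PATROL, grasp_ok) → (GRASP, A_GRAB)
  (PATROL, arrived) → (RETURN, A_GO)
  (PATROL, grasp_fail) → (SEEK, A_RELEASE)  ← event matches
event = grasp_fail selects (SEEK, A_RELEASE)

mode=SEEK action=A_RELEASE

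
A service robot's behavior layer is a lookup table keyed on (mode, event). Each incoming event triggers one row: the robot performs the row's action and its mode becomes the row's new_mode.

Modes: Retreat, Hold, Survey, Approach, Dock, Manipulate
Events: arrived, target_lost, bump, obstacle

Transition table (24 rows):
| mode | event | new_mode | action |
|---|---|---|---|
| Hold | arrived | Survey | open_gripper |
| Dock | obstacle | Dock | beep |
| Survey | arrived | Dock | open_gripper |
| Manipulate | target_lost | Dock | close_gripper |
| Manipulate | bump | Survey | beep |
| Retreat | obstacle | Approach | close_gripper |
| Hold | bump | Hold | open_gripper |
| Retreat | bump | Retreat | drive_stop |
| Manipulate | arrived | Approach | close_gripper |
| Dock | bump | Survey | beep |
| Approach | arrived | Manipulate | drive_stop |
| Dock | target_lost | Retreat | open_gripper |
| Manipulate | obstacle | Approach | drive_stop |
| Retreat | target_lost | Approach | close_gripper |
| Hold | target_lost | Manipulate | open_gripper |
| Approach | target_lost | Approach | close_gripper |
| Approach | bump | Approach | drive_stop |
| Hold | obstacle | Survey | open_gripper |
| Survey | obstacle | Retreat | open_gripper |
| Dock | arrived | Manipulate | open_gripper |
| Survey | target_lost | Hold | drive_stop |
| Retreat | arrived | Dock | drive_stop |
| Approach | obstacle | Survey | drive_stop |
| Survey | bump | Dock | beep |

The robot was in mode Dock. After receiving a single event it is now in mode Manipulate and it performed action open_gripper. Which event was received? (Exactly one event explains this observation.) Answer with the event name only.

try arrived: (Dock, arrived) → (Manipulate, open_gripper)  ← matches
try target_lost: (Dock, target_lost) → (Retreat, open_gripper)
try bump: (Dock, bump) → (Survey, beep)
try obstacle: (Dock, obstacle) → (Dock, beep)

arrived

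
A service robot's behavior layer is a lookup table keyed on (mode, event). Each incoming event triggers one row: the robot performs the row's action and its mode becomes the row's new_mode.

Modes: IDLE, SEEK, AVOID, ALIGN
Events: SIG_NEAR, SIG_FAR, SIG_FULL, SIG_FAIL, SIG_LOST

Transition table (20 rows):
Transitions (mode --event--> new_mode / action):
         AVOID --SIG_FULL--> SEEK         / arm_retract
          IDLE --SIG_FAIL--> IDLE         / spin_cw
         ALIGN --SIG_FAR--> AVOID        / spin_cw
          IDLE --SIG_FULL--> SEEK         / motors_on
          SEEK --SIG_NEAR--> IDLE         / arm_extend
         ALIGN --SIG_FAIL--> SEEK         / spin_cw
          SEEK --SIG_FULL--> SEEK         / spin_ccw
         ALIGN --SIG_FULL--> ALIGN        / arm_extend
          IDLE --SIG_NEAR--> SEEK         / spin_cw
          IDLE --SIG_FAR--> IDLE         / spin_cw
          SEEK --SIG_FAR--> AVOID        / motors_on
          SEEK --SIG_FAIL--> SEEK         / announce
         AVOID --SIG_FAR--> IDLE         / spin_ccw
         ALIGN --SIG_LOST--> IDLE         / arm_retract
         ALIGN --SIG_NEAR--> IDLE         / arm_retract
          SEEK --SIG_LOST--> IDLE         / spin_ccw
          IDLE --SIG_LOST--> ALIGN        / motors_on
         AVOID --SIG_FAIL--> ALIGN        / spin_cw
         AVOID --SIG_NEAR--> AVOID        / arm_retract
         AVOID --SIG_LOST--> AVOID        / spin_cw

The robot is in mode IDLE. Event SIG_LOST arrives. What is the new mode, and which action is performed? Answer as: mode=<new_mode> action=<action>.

current mode = IDLE; filter table to that mode:
  (IDLE, SIG_FAIL) → (IDLE, spin_cw)
  (IDLE, SIG_FULL) → (SEEK, motors_on)
  (IDLE, SIG_NEAR) → (SEEK, spin_cw)
  (IDLE, SIG_FAR) → (IDLE, spin_cw)
  (IDLE, SIG_LOST) → (ALIGN, motors_on)  ← event matches
event = SIG_LOST selects (ALIGN, motors_on)

mode=ALIGN action=motors_on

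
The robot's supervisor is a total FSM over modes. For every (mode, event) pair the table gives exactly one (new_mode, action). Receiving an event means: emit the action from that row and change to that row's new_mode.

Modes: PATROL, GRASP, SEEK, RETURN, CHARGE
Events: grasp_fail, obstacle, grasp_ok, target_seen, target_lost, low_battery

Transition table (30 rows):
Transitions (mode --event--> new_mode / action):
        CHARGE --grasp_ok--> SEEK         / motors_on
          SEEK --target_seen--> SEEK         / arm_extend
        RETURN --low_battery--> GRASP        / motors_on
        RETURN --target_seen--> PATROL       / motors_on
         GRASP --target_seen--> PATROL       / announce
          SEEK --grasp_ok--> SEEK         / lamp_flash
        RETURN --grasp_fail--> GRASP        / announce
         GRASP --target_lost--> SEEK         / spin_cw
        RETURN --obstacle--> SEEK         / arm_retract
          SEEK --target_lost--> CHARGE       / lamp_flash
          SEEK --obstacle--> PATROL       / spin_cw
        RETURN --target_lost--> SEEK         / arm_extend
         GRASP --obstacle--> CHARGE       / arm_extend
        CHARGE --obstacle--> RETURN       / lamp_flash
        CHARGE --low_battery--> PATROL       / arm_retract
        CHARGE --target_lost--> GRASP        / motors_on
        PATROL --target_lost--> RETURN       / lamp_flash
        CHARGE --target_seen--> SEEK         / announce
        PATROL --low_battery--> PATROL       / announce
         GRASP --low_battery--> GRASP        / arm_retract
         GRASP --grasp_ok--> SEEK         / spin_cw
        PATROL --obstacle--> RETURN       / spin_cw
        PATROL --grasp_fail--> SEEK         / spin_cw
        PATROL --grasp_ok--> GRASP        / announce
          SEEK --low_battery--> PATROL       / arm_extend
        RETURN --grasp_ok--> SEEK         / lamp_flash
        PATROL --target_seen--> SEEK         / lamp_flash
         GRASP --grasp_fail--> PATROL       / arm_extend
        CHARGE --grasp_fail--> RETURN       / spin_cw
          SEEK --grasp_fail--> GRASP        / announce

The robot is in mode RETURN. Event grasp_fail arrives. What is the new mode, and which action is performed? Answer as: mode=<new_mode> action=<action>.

mode=GRASP action=announce

current mode = RETURN; filter table to that mode:
  (RETURN, low_battery) → (GRASP, motors_on)
  (RETURN, target_seen) → (PATROL, motors_on)
  (RETURN, grasp_fail) → (GRASP, announce)  ← event matches
  (RETURN, obstacle) → (SEEK, arm_retract)
  (RETURN, target_lost) → (SEEK, arm_extend)
  (RETURN, grasp_ok) → (SEEK, lamp_flash)
event = grasp_fail selects (GRASP, announce)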